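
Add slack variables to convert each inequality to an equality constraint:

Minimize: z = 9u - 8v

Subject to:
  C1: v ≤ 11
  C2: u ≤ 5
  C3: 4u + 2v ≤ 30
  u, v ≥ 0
min z = 9u - 8v

s.t.
  v + s1 = 11
  u + s2 = 5
  4u + 2v + s3 = 30
  u, v, s1, s2, s3 ≥ 0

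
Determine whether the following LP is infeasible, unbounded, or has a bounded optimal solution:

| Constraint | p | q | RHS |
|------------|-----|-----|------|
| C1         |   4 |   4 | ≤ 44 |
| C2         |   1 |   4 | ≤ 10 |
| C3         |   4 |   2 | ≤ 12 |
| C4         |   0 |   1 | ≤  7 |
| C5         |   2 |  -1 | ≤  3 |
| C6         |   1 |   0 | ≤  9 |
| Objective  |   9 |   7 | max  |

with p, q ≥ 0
The point (2, 2) satisfies every constraint, so the LP is feasible; the constraints give p ≤ 9 and q ≤ 7, which with p, q ≥ 0 keep the feasible region inside a bounded box. A feasible, bounded LP attains a finite optimum at a vertex.

The LP has an optimal solution: (2, 2) with z = 32.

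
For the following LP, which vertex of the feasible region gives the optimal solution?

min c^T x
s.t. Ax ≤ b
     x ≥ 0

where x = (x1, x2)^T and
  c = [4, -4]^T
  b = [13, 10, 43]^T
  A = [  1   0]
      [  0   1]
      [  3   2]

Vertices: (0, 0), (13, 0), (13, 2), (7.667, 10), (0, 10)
(0, 10) with z = -40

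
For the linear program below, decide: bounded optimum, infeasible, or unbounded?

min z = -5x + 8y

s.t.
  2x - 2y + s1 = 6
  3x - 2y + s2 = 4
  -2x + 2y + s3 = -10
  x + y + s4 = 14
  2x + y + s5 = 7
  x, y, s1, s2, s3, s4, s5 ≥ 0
The row 2x - 2y + s1 = 6 with s1 ≥ 0 requires 2x - 2y ≤ 6, while the row -2x + 2y + s3 = -10 with s3 ≥ 0 is equivalent to 2x - 2y ≥ 10. Together they would need 10 ≤ 2x - 2y ≤ 6, which is impossible since 10 > 6. No point satisfies all constraints.

Infeasible — the constraint set is empty.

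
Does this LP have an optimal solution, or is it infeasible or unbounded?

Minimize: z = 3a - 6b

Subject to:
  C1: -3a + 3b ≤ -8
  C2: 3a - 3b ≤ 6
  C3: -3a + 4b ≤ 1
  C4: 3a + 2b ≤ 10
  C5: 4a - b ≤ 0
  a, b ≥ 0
C2 requires 3a - 3b ≤ 6, while C1 (-3a + 3b ≤ -8) is equivalent to 3a - 3b ≥ 8. Together they would need 8 ≤ 3a - 3b ≤ 6, which is impossible since 8 > 6. No point satisfies all constraints.

Infeasible: no point satisfies all constraints simultaneously.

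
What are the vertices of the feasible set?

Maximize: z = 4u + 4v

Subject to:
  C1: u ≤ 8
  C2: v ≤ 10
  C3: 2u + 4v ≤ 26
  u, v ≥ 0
Each vertex is the intersection of two constraint boundaries that also satisfies all remaining constraints:
  u = 0 and v = 0 → (0, 0)
  u = 8 and v = 0 → (8, 0)
  u = 8 and 2u + 4v = 26 → (8, 2.5)
  2u + 4v = 26 and u = 0 → (0, 6.5)

Vertices: (0, 0), (8, 0), (8, 2.5), (0, 6.5)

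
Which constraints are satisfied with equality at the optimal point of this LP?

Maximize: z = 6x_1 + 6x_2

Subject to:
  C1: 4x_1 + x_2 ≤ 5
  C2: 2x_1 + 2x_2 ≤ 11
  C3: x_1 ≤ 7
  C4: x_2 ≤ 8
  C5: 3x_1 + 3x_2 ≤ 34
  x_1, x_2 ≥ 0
Optimal: x_1 = 0, x_2 = 5
Slack at optimum:
  C1: slack = 0 (binding)
  C2: slack = 1
  C3: slack = 7
  C4: slack = 3
  C5: slack = 19
  x_1 ≥ 0: x_1 = 0 (binding)
  x_2 ≥ 0: x_2 = 5
Binding constraints: C1, x_1 ≥ 0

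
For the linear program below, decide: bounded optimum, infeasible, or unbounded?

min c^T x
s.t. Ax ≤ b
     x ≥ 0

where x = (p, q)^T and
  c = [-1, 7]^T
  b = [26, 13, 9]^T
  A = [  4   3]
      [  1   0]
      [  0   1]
The point (6.5, 0) satisfies every constraint, so the LP is feasible; the constraints give p ≤ 13 and q ≤ 9, which with p, q ≥ 0 keep the feasible region inside a bounded box. A feasible, bounded LP attains a finite optimum at a vertex.

The LP has an optimal solution: (6.5, 0) with z = -6.5.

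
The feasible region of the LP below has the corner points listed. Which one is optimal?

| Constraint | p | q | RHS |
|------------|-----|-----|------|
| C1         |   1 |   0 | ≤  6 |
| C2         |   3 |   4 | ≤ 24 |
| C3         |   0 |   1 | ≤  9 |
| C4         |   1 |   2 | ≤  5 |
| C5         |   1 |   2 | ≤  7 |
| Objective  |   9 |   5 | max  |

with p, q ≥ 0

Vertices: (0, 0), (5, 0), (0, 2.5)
(5, 0) with z = 45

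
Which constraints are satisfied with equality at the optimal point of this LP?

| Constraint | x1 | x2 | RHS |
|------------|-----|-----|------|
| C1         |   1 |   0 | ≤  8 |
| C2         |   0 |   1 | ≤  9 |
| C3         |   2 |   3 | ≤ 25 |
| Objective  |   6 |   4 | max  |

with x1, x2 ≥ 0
Optimal: x1 = 8, x2 = 3
Binding: C1, C3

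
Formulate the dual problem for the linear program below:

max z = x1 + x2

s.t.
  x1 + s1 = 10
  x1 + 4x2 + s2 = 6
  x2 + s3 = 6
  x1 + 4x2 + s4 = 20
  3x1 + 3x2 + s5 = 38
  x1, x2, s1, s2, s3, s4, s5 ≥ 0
Minimize: z = 10y1 + 6y2 + 6y3 + 20y4 + 38y5

Subject to:
  C1: -y1 - y2 - y4 - 3y5 ≤ -1
  C2: -4y2 - y3 - 4y4 - 3y5 ≤ -1
  y1, y2, y3, y4, y5 ≥ 0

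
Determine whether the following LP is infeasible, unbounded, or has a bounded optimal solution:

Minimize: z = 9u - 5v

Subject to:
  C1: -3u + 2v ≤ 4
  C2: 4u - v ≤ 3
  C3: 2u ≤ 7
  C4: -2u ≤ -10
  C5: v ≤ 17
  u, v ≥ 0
C3 requires 2u ≤ 7, while C4 (-2u ≤ -10) is equivalent to 2u ≥ 10. Together they would need 10 ≤ 2u ≤ 7, which is impossible since 10 > 7. No point satisfies all constraints.

Infeasible: no point satisfies all constraints simultaneously.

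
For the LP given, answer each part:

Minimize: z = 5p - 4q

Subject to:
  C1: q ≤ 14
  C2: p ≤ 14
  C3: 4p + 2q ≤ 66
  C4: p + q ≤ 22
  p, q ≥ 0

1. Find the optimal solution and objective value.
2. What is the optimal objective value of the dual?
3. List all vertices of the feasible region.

1. p = 0, q = 14, z = -56
2. -56 (by strong duality, equal to the primal optimum)
3. (0, 0), (14, 0), (14, 5), (11, 11), (8, 14), (0, 14)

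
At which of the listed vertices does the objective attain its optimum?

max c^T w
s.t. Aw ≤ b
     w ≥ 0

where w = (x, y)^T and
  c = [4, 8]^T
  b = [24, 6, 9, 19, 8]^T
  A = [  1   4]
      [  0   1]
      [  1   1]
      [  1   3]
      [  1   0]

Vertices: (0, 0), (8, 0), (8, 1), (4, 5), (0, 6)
Evaluating z = 4x + 8y at each vertex:
  (0, 0): z = 0
  (8, 0): z = 32
  (8, 1): z = 40
  (4, 5): z = 56
  (0, 6): z = 48

The largest value is z = 56, attained at (4, 5).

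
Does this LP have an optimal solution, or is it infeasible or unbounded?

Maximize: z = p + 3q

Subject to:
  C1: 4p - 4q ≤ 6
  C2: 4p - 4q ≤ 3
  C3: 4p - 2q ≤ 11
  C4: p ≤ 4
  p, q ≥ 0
Feasible point: (0, 0) satisfies every constraint, so the LP is feasible.
Direction d = (0, 1): for each constraint row a, a·d ≤ 0 —
  (4)(0) + (-4)(1) = -4 ≤ 0
  (4)(0) + (-4)(1) = -4 ≤ 0
  (4)(0) + (-2)(1) = -2 ≤ 0
  (1)(0) + (0)(1) = 0 ≤ 0
and d ≥ 0, so (0, 0) + t·d stays feasible for every t ≥ 0. Along this ray z = p + 3q changes by 3 per unit t, so z → +∞.

Unbounded — the objective can increase without bound over the feasible region.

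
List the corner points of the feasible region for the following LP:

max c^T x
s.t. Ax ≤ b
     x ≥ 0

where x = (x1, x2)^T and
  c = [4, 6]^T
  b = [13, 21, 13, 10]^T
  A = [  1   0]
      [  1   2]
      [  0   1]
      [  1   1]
Each vertex is the intersection of two constraint boundaries that also satisfies all remaining constraints:
  x1 = 0 and x2 = 0 → (0, 0)
  x1 + x2 = 10 and x2 = 0 → (10, 0)
  x1 + x2 = 10 and x1 = 0 → (0, 10)

Vertices: (0, 0), (10, 0), (0, 10)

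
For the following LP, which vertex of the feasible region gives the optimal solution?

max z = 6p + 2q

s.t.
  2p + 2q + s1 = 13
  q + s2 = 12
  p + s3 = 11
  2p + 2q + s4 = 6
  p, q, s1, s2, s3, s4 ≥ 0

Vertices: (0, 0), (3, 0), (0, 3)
(3, 0) with z = 18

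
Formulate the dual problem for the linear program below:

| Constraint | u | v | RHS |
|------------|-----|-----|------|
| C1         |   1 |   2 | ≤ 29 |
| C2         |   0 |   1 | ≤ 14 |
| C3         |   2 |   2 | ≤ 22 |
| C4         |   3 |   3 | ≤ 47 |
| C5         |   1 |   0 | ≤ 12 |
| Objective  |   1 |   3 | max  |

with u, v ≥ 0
Minimize: z = 29y1 + 14y2 + 22y3 + 47y4 + 12y5

Subject to:
  C1: -y1 - 2y3 - 3y4 - y5 ≤ -1
  C2: -2y1 - y2 - 2y3 - 3y4 ≤ -3
  y1, y2, y3, y4, y5 ≥ 0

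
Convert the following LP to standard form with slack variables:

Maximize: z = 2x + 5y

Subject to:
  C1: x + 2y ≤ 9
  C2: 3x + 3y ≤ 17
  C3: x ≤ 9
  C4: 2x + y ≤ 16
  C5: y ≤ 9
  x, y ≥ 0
max z = 2x + 5y

s.t.
  x + 2y + s1 = 9
  3x + 3y + s2 = 17
  x + s3 = 9
  2x + y + s4 = 16
  y + s5 = 9
  x, y, s1, s2, s3, s4, s5 ≥ 0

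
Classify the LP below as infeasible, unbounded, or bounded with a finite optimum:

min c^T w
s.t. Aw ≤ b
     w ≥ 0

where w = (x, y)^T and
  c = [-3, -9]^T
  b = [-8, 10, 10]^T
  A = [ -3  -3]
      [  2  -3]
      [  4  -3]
Feasible point: (0, 3) satisfies every constraint, so the LP is feasible.
Direction d = (0, 1): for each constraint row a, a·d ≤ 0 —
  (-3)(0) + (-3)(1) = -3 ≤ 0
  (2)(0) + (-3)(1) = -3 ≤ 0
  (4)(0) + (-3)(1) = -3 ≤ 0
and d ≥ 0, so (0, 3) + t·d stays feasible for every t ≥ 0. Along this ray z = -3x - 9y changes by -9 per unit t, so z → −∞.

The LP is unbounded; z can be made arbitrarily small.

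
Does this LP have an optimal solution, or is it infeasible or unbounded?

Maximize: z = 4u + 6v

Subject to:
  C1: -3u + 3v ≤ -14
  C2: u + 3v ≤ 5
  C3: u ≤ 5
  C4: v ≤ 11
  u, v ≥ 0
The point (5, 0) satisfies every constraint, so the LP is feasible; the constraints give u ≤ 5 and v ≤ 11, which with u, v ≥ 0 keep the feasible region inside a bounded box. A feasible, bounded LP attains a finite optimum at a vertex.

Evaluating z = 4u + 6v at each vertex:
  (4.667, 0): z = 18.67
  (5, 0): z = 20
  (4.75, 0.08333): z = 19.5

The LP has an optimal solution: (5, 0) with z = 20.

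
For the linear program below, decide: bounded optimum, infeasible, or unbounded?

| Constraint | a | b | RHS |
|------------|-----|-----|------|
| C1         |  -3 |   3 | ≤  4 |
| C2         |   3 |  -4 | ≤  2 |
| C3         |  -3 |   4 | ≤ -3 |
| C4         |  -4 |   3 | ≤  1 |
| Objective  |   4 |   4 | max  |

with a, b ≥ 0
C2 requires 3a - 4b ≤ 2, while C3 (-3a + 4b ≤ -3) is equivalent to 3a - 4b ≥ 3. Together they would need 3 ≤ 3a - 4b ≤ 2, which is impossible since 3 > 2. No point satisfies all constraints.

Infeasible: no point satisfies all constraints simultaneously.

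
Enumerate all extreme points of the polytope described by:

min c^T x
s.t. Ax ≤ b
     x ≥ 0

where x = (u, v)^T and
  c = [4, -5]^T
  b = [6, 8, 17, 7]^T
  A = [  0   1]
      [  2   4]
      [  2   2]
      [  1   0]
Each vertex is the intersection of two constraint boundaries that also satisfies all remaining constraints:
  u = 0 and v = 0 → (0, 0)
  2u + 4v = 8 and v = 0 → (4, 0)
  2u + 4v = 8 and u = 0 → (0, 2)

Vertices: (0, 0), (4, 0), (0, 2)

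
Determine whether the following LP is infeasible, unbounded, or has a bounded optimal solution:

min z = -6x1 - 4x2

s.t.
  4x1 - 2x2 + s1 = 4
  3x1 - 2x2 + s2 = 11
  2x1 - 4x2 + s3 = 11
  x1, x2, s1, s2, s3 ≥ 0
Feasible point: (0, 0) satisfies every constraint, so the LP is feasible.
Direction d = (0, 1): for each constraint row a, a·d ≤ 0 —
  (4)(0) + (-2)(1) = -2 ≤ 0
  (3)(0) + (-2)(1) = -2 ≤ 0
  (2)(0) + (-4)(1) = -4 ≤ 0
and d ≥ 0, so (0, 0) + t·d stays feasible for every t ≥ 0. Along this ray z = -6x1 - 4x2 changes by -4 per unit t, so z → −∞.

Unbounded — the objective can decrease without bound over the feasible region.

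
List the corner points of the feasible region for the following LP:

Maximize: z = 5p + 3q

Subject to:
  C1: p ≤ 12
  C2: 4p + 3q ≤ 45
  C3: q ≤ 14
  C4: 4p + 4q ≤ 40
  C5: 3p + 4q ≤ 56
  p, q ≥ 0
Each vertex is the intersection of two constraint boundaries that also satisfies all remaining constraints:
  p = 0 and q = 0 → (0, 0)
  4p + 4q = 40 and q = 0 → (10, 0)
  4p + 4q = 40 and p = 0 → (0, 10)

Vertices: (0, 0), (10, 0), (0, 10)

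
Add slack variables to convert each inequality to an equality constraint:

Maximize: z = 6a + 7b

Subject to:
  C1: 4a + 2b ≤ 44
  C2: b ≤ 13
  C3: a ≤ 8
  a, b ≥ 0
max z = 6a + 7b

s.t.
  4a + 2b + s1 = 44
  b + s2 = 13
  a + s3 = 8
  a, b, s1, s2, s3 ≥ 0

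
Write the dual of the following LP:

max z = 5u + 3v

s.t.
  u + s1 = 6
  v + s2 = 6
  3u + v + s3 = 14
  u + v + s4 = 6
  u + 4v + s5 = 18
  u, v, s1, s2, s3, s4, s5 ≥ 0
Minimize: z = 6y1 + 6y2 + 14y3 + 6y4 + 18y5

Subject to:
  C1: -y1 - 3y3 - y4 - y5 ≤ -5
  C2: -y2 - y3 - y4 - 4y5 ≤ -3
  y1, y2, y3, y4, y5 ≥ 0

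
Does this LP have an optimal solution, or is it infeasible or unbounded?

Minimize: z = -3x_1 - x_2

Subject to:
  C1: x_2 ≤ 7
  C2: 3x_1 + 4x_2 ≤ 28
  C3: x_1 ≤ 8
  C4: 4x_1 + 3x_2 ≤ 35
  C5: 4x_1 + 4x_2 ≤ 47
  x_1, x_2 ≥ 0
The point (8, 1) satisfies every constraint, so the LP is feasible; the constraints give x_1 ≤ 8 and x_2 ≤ 7, which with x_1, x_2 ≥ 0 keep the feasible region inside a bounded box. A feasible, bounded LP attains a finite optimum at a vertex.

The LP has an optimal solution: (8, 1) with z = -25.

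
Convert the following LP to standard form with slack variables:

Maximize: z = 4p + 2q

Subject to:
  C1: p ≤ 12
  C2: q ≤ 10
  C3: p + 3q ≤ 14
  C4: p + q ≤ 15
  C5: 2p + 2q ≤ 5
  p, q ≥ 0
max z = 4p + 2q

s.t.
  p + s1 = 12
  q + s2 = 10
  p + 3q + s3 = 14
  p + q + s4 = 15
  2p + 2q + s5 = 5
  p, q, s1, s2, s3, s4, s5 ≥ 0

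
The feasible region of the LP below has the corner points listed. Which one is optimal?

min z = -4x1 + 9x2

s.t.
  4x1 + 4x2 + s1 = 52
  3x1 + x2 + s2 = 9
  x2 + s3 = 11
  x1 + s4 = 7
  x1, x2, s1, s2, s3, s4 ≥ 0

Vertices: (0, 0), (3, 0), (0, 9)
(3, 0) with z = -12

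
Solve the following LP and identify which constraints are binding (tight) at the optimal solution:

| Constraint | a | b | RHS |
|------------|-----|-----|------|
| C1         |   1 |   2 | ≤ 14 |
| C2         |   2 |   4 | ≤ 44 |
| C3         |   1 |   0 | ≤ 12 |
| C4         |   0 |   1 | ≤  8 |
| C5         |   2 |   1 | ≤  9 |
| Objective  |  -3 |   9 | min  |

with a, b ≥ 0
Optimal: a = 4.5, b = 0
Slack at optimum:
  C1: slack = 9.5
  C2: slack = 35
  C3: slack = 7.5
  C4: slack = 8
  C5: slack = 0 (binding)
  a ≥ 0: a = 4.5
  b ≥ 0: b = 0 (binding)
Binding constraints: C5, b ≥ 0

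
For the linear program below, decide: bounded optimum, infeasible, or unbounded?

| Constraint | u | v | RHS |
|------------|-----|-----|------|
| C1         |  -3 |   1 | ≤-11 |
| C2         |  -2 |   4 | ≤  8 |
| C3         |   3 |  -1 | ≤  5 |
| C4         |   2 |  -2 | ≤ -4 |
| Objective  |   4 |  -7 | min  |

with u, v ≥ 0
C3 requires 3u - v ≤ 5, while C1 (-3u + v ≤ -11) is equivalent to 3u - v ≥ 11. Together they would need 11 ≤ 3u - v ≤ 5, which is impossible since 11 > 5. No point satisfies all constraints.

Infeasible — the constraint set is empty.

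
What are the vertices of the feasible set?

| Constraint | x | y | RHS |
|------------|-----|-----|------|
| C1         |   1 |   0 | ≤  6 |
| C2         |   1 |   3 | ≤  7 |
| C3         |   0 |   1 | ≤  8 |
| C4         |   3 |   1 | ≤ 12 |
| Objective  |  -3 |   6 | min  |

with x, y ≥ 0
Each vertex is the intersection of two constraint boundaries that also satisfies all remaining constraints:
  x = 0 and y = 0 → (0, 0)
  3x + y = 12 and y = 0 → (4, 0)
  x + 3y = 7 and 3x + y = 12 → (3.625, 1.125)
  x + 3y = 7 and x = 0 → (0, 2.333)

Vertices: (0, 0), (4, 0), (3.625, 1.125), (0, 2.333)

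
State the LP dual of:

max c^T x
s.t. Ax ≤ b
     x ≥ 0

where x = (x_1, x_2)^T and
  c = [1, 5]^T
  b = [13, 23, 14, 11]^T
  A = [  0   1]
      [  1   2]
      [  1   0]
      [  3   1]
Minimize: z = 13y1 + 23y2 + 14y3 + 11y4

Subject to:
  C1: -y2 - y3 - 3y4 ≤ -1
  C2: -y1 - 2y2 - y4 ≤ -5
  y1, y2, y3, y4 ≥ 0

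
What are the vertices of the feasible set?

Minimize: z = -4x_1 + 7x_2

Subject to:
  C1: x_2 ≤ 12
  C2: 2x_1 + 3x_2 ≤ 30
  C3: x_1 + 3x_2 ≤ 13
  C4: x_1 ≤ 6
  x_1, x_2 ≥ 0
Each vertex is the intersection of two constraint boundaries that also satisfies all remaining constraints:
  x_1 = 0 and x_2 = 0 → (0, 0)
  x_1 = 6 and x_2 = 0 → (6, 0)
  x_1 + 3x_2 = 13 and x_1 = 6 → (6, 2.333)
  x_1 + 3x_2 = 13 and x_1 = 0 → (0, 4.333)

Vertices: (0, 0), (6, 0), (6, 2.333), (0, 4.333)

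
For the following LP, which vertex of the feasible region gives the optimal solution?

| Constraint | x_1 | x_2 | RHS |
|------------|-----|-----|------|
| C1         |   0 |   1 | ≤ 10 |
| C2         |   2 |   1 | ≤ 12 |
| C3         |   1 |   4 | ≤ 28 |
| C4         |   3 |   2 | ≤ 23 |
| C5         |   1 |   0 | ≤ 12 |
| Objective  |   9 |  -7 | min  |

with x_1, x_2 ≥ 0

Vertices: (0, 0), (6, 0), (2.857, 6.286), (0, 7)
(0, 7) with z = -49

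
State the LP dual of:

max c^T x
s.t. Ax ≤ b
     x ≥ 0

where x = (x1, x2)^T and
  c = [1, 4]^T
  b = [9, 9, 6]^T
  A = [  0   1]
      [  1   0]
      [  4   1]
Minimize: z = 9y1 + 9y2 + 6y3

Subject to:
  C1: -y2 - 4y3 ≤ -1
  C2: -y1 - y3 ≤ -4
  y1, y2, y3 ≥ 0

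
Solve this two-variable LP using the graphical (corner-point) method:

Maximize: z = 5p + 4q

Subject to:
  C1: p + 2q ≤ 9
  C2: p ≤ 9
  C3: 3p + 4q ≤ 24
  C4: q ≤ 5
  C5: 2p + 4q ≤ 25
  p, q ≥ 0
p = 8, q = 0, z = 40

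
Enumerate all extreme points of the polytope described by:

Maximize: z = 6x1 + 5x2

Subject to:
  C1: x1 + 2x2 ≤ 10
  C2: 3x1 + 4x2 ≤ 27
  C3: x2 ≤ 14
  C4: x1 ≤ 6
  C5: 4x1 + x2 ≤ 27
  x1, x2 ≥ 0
Each vertex is the intersection of two constraint boundaries that also satisfies all remaining constraints:
  x1 = 0 and x2 = 0 → (0, 0)
  x1 = 6 and x2 = 0 → (6, 0)
  x1 + 2x2 = 10 and x1 = 6 → (6, 2)
  x1 + 2x2 = 10 and x1 = 0 → (0, 5)

Vertices: (0, 0), (6, 0), (6, 2), (0, 5)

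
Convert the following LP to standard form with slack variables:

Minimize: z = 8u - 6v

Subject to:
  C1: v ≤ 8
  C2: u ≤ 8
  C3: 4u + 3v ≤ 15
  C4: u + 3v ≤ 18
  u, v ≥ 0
min z = 8u - 6v

s.t.
  v + s1 = 8
  u + s2 = 8
  4u + 3v + s3 = 15
  u + 3v + s4 = 18
  u, v, s1, s2, s3, s4 ≥ 0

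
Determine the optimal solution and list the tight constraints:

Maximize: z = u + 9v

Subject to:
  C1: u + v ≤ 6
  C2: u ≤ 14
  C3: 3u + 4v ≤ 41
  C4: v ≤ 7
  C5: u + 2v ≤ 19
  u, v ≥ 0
Optimal: u = 0, v = 6
Binding: C1, u ≥ 0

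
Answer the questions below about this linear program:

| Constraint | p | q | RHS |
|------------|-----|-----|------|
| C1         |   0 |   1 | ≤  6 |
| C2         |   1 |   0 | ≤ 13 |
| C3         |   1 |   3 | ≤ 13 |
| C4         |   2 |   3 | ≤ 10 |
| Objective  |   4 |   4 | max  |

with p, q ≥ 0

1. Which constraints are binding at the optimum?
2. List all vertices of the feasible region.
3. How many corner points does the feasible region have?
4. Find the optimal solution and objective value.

1. C4, q ≥ 0
2. (0, 0), (5, 0), (0, 3.333)
3. 3
4. p = 5, q = 0, z = 20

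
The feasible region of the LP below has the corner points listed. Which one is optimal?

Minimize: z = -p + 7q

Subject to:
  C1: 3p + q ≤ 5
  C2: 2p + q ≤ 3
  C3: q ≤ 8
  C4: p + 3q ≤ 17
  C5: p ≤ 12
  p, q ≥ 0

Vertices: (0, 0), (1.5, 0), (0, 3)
(1.5, 0) with z = -1.5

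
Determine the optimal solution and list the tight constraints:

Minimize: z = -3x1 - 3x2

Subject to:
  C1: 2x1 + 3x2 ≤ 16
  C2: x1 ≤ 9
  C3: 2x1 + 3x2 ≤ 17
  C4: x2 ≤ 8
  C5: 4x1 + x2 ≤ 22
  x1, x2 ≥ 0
Optimal: x1 = 5, x2 = 2
Slack at optimum:
  C1: slack = 0 (binding)
  C2: slack = 4
  C3: slack = 1
  C4: slack = 6
  C5: slack = 0 (binding)
  x1 ≥ 0: x1 = 5
  x2 ≥ 0: x2 = 2
Binding constraints: C1, C5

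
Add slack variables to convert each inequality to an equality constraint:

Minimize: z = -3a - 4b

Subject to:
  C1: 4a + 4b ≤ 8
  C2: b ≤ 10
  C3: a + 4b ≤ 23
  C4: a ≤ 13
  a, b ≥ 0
min z = -3a - 4b

s.t.
  4a + 4b + s1 = 8
  b + s2 = 10
  a + 4b + s3 = 23
  a + s4 = 13
  a, b, s1, s2, s3, s4 ≥ 0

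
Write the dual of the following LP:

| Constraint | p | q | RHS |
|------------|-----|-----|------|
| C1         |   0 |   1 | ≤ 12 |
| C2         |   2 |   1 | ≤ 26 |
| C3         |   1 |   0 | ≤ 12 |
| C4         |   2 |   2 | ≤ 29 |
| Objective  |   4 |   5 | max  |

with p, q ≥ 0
Minimize: z = 12y1 + 26y2 + 12y3 + 29y4

Subject to:
  C1: -2y2 - y3 - 2y4 ≤ -4
  C2: -y1 - y2 - 2y4 ≤ -5
  y1, y2, y3, y4 ≥ 0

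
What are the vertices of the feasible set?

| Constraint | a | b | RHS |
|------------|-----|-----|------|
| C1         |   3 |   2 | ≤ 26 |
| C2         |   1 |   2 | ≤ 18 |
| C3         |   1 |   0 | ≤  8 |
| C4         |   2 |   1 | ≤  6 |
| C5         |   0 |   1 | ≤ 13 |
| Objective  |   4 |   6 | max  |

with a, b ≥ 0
Each vertex is the intersection of two constraint boundaries that also satisfies all remaining constraints:
  a = 0 and b = 0 → (0, 0)
  2a + b = 6 and b = 0 → (3, 0)
  2a + b = 6 and a = 0 → (0, 6)

Vertices: (0, 0), (3, 0), (0, 6)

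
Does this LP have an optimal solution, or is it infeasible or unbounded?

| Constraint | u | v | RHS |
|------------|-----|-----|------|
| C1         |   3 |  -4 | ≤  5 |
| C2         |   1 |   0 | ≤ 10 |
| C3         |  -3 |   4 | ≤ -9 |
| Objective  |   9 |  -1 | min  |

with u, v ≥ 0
C1 requires 3u - 4v ≤ 5, while C3 (-3u + 4v ≤ -9) is equivalent to 3u - 4v ≥ 9. Together they would need 9 ≤ 3u - 4v ≤ 5, which is impossible since 9 > 5. No point satisfies all constraints.

Infeasible: no point satisfies all constraints simultaneously.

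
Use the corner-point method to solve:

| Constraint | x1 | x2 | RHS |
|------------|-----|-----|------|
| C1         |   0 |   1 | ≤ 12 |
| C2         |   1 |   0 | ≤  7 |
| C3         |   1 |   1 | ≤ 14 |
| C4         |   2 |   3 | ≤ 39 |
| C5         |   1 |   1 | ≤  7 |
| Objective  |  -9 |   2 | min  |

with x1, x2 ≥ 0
x1 = 7, x2 = 0, z = -63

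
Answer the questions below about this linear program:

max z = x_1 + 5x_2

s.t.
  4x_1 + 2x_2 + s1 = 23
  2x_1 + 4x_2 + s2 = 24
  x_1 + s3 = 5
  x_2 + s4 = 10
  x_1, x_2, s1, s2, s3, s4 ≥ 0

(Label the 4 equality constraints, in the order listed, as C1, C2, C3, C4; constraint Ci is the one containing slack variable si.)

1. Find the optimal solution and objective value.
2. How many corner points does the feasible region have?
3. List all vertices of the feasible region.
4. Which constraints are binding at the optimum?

1. x_1 = 0, x_2 = 6, z = 30
2. 5
3. (0, 0), (5, 0), (5, 1.5), (3.667, 4.167), (0, 6)
4. C2, x_1 ≥ 0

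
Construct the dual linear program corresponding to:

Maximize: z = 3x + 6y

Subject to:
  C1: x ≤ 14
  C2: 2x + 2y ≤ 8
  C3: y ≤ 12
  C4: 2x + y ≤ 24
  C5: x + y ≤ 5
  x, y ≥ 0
Minimize: z = 14y1 + 8y2 + 12y3 + 24y4 + 5y5

Subject to:
  C1: -y1 - 2y2 - 2y4 - y5 ≤ -3
  C2: -2y2 - y3 - y4 - y5 ≤ -6
  y1, y2, y3, y4, y5 ≥ 0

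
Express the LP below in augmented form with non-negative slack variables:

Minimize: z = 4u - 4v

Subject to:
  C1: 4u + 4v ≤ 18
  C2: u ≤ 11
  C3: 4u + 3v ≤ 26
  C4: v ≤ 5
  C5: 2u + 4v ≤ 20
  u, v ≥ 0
min z = 4u - 4v

s.t.
  4u + 4v + s1 = 18
  u + s2 = 11
  4u + 3v + s3 = 26
  v + s4 = 5
  2u + 4v + s5 = 20
  u, v, s1, s2, s3, s4, s5 ≥ 0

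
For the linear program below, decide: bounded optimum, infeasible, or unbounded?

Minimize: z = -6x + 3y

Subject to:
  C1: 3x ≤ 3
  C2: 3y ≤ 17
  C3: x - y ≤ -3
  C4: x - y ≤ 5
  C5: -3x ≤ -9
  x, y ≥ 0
C1 requires 3x ≤ 3, while C5 (-3x ≤ -9) is equivalent to 3x ≥ 9. Together they would need 9 ≤ 3x ≤ 3, which is impossible since 9 > 3. No point satisfies all constraints.

Infeasible — the constraint set is empty.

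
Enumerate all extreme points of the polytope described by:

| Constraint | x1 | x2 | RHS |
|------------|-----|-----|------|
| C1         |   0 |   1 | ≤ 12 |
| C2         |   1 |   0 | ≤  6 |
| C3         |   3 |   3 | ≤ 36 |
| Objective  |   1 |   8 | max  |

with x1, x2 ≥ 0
Each vertex is the intersection of two constraint boundaries that also satisfies all remaining constraints:
  x1 = 0 and x2 = 0 → (0, 0)
  x1 = 6 and x2 = 0 → (6, 0)
  x1 = 6 and 3x1 + 3x2 = 36 → (6, 6)
  x2 = 12 and 3x1 + 3x2 = 36 → (0, 12)

Vertices: (0, 0), (6, 0), (6, 6), (0, 12)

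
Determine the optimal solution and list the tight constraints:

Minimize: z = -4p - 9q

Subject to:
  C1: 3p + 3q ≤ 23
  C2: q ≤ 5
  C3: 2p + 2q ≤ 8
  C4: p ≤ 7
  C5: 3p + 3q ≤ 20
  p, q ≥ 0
Optimal: p = 0, q = 4
Binding: C3, p ≥ 0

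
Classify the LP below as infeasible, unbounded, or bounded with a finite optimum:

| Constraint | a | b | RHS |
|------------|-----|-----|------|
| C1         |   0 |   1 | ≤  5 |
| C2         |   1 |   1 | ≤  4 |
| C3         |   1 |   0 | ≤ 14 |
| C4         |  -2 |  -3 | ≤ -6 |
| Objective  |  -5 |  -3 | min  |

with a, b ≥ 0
The point (4, 0) satisfies every constraint, so the LP is feasible; the constraints give a ≤ 14 and b ≤ 5, which with a, b ≥ 0 keep the feasible region inside a bounded box. A feasible, bounded LP attains a finite optimum at a vertex.

Evaluating z = -5a - 3b at each vertex:
  (3, 0): z = -15
  (4, 0): z = -20
  (0, 4): z = -12
  (0, 2): z = -6

Feasible with finite optimum z* = -20 at (4, 0).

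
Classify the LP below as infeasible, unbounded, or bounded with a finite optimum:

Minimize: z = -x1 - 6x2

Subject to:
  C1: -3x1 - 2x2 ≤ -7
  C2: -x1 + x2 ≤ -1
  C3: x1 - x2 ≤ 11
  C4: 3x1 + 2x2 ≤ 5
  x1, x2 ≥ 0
C4 requires 3x1 + 2x2 ≤ 5, while C1 (-3x1 - 2x2 ≤ -7) is equivalent to 3x1 + 2x2 ≥ 7. Together they would need 7 ≤ 3x1 + 2x2 ≤ 5, which is impossible since 7 > 5. No point satisfies all constraints.

Infeasible: no point satisfies all constraints simultaneously.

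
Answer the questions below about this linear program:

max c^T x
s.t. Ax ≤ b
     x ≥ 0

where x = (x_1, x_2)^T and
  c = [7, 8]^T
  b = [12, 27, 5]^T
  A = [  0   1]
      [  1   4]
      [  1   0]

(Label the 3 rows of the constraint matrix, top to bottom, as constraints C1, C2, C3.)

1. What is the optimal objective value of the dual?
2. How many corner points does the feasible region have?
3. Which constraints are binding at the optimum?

1. 79 (by strong duality, equal to the primal optimum)
2. 4
3. C2, C3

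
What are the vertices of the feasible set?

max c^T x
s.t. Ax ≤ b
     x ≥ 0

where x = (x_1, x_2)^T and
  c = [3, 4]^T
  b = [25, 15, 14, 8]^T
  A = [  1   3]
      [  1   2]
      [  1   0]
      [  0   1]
Each vertex is the intersection of two constraint boundaries that also satisfies all remaining constraints:
  x_1 = 0 and x_2 = 0 → (0, 0)
  x_1 = 14 and x_2 = 0 → (14, 0)
  x_1 + 2x_2 = 15 and x_1 = 14 → (14, 0.5)
  x_1 + 2x_2 = 15 and x_1 = 0 → (0, 7.5)

Vertices: (0, 0), (14, 0), (14, 0.5), (0, 7.5)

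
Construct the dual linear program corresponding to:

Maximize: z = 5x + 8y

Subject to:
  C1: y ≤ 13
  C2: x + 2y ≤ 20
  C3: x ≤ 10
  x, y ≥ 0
Minimize: z = 13y1 + 20y2 + 10y3

Subject to:
  C1: -y2 - y3 ≤ -5
  C2: -y1 - 2y2 ≤ -8
  y1, y2, y3 ≥ 0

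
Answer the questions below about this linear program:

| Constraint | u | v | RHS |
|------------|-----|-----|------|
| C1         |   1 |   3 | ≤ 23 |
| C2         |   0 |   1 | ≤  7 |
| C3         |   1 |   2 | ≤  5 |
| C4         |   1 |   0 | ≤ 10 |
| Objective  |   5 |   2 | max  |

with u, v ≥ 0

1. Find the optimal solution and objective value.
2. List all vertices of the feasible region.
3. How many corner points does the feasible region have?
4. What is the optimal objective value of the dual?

1. u = 5, v = 0, z = 25
2. (0, 0), (5, 0), (0, 2.5)
3. 3
4. 25 (by strong duality, equal to the primal optimum)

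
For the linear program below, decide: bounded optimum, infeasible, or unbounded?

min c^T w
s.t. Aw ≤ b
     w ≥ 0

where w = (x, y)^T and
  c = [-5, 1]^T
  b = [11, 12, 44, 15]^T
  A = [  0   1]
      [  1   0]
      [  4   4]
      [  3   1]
The point (5, 0) satisfies every constraint, so the LP is feasible; the constraints give x ≤ 12 and y ≤ 11, which with x, y ≥ 0 keep the feasible region inside a bounded box. A feasible, bounded LP attains a finite optimum at a vertex.

The LP has an optimal solution: (5, 0) with z = -25.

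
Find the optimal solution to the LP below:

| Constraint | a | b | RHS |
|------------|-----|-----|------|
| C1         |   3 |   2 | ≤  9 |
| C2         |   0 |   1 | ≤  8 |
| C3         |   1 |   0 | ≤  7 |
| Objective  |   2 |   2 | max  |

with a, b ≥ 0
a = 0, b = 4.5, z = 9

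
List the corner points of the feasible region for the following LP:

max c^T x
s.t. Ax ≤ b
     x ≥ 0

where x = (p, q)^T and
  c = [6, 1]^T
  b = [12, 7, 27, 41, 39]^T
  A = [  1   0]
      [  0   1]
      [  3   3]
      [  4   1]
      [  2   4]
Each vertex is the intersection of two constraint boundaries that also satisfies all remaining constraints:
  p = 0 and q = 0 → (0, 0)
  3p + 3q = 27 and q = 0 → (9, 0)
  q = 7 and 3p + 3q = 27 → (2, 7)
  q = 7 and p = 0 → (0, 7)

Vertices: (0, 0), (9, 0), (2, 7), (0, 7)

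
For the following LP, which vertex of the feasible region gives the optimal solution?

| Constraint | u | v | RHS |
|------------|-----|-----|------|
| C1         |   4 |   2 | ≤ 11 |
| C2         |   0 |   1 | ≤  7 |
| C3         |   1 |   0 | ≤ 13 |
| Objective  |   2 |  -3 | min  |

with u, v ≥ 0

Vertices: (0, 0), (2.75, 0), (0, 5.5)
Evaluating z = 2u - 3v at each vertex:
  (0, 0): z = 0
  (2.75, 0): z = 5.5
  (0, 5.5): z = -16.5

The smallest value is z = -16.5, attained at (0, 5.5).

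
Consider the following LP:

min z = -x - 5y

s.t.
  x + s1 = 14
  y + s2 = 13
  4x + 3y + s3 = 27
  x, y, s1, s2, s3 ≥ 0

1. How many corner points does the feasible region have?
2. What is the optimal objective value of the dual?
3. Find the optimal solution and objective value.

1. 3
2. -45 (by strong duality, equal to the primal optimum)
3. x = 0, y = 9, z = -45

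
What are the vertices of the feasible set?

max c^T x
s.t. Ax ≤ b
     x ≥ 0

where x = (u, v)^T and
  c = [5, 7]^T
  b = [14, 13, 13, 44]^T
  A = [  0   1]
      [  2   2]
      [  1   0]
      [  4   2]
Each vertex is the intersection of two constraint boundaries that also satisfies all remaining constraints:
  u = 0 and v = 0 → (0, 0)
  2u + 2v = 13 and v = 0 → (6.5, 0)
  2u + 2v = 13 and u = 0 → (0, 6.5)

Vertices: (0, 0), (6.5, 0), (0, 6.5)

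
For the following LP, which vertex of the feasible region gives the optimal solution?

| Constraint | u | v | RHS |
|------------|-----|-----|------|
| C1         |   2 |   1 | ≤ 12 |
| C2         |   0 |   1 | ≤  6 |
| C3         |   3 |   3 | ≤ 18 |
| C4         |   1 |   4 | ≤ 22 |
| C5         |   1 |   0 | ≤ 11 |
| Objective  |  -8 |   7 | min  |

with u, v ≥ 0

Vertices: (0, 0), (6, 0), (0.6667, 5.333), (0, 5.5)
(6, 0) with z = -48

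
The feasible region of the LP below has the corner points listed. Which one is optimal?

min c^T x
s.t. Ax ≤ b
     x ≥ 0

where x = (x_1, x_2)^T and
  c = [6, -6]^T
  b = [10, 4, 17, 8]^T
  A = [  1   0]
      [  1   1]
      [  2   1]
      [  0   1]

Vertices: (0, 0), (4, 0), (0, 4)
Evaluating z = 6x_1 - 6x_2 at each vertex:
  (0, 0): z = 0
  (4, 0): z = 24
  (0, 4): z = -24

The smallest value is z = -24, attained at (0, 4).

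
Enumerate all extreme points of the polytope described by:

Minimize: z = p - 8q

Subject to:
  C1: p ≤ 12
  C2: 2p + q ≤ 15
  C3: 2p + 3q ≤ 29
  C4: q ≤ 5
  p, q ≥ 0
Each vertex is the intersection of two constraint boundaries that also satisfies all remaining constraints:
  p = 0 and q = 0 → (0, 0)
  2p + q = 15 and q = 0 → (7.5, 0)
  2p + q = 15 and q = 5 → (5, 5)
  q = 5 and p = 0 → (0, 5)

Vertices: (0, 0), (7.5, 0), (5, 5), (0, 5)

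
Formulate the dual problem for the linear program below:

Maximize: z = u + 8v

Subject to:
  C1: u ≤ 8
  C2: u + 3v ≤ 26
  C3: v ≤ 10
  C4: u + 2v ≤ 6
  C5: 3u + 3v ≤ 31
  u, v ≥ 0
Minimize: z = 8y1 + 26y2 + 10y3 + 6y4 + 31y5

Subject to:
  C1: -y1 - y2 - y4 - 3y5 ≤ -1
  C2: -3y2 - y3 - 2y4 - 3y5 ≤ -8
  y1, y2, y3, y4, y5 ≥ 0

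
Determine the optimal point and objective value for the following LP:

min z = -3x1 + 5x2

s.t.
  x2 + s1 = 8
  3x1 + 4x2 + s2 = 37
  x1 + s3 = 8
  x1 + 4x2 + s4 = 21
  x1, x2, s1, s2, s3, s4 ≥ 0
Each vertex is the intersection of two constraint boundaries that also satisfies all remaining constraints:
  x1 = 0 and x2 = 0 → (0, 0)
  x1 = 8 and x2 = 0 → (8, 0)
  3x1 + 4x2 = 37 and x1 = 8 → (8, 3.25)
  x1 + 4x2 = 21 and x1 = 0 → (0, 5.25)

Evaluating z = -3x1 + 5x2 at each vertex:
  (0, 0): z = 0
  (8, 0): z = -24
  (8, 3.25): z = -7.75
  (0, 5.25): z = 26.25

The minimum is at (8, 0) with z = -24.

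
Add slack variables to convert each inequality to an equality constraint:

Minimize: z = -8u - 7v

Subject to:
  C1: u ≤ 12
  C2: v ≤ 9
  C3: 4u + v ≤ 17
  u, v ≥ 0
min z = -8u - 7v

s.t.
  u + s1 = 12
  v + s2 = 9
  4u + v + s3 = 17
  u, v, s1, s2, s3 ≥ 0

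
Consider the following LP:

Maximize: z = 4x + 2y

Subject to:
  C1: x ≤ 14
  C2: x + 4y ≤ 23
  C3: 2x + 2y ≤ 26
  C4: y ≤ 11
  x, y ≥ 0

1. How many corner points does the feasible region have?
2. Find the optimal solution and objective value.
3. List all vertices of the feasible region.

1. 4
2. x = 13, y = 0, z = 52
3. (0, 0), (13, 0), (9.667, 3.333), (0, 5.75)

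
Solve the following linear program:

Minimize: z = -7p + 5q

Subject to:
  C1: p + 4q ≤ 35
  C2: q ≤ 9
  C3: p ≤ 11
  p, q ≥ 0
Each vertex is the intersection of two constraint boundaries that also satisfies all remaining constraints:
  p = 0 and q = 0 → (0, 0)
  p = 11 and q = 0 → (11, 0)
  p + 4q = 35 and p = 11 → (11, 6)
  p + 4q = 35 and p = 0 → (0, 8.75)

Evaluating z = -7p + 5q at each vertex:
  (0, 0): z = 0
  (11, 0): z = -77
  (11, 6): z = -47
  (0, 8.75): z = 43.75

The minimum is at (11, 0) with z = -77.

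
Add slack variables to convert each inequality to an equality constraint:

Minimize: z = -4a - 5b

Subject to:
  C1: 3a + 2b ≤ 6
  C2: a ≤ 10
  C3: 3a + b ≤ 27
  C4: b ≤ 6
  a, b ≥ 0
min z = -4a - 5b

s.t.
  3a + 2b + s1 = 6
  a + s2 = 10
  3a + b + s3 = 27
  b + s4 = 6
  a, b, s1, s2, s3, s4 ≥ 0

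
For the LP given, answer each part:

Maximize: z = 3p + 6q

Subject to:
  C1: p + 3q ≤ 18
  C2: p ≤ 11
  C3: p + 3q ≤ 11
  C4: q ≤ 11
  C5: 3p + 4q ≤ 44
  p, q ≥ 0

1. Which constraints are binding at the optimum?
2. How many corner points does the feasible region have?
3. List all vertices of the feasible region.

1. C2, C3, q ≥ 0
2. 3
3. (0, 0), (11, 0), (0, 3.667)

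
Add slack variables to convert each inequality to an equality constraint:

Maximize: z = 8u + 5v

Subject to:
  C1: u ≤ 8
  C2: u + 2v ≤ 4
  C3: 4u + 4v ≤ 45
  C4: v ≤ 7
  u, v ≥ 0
max z = 8u + 5v

s.t.
  u + s1 = 8
  u + 2v + s2 = 4
  4u + 4v + s3 = 45
  v + s4 = 7
  u, v, s1, s2, s3, s4 ≥ 0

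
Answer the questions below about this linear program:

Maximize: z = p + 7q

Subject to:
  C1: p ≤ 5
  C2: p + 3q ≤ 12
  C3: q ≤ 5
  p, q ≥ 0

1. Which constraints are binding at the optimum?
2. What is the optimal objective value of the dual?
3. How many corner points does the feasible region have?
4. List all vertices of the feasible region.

1. C2, p ≥ 0
2. 28 (by strong duality, equal to the primal optimum)
3. 4
4. (0, 0), (5, 0), (5, 2.333), (0, 4)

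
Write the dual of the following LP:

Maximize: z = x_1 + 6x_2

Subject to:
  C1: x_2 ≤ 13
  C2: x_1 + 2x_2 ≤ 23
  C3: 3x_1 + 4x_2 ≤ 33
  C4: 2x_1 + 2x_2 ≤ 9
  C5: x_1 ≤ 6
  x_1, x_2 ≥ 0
Minimize: z = 13y1 + 23y2 + 33y3 + 9y4 + 6y5

Subject to:
  C1: -y2 - 3y3 - 2y4 - y5 ≤ -1
  C2: -y1 - 2y2 - 4y3 - 2y4 ≤ -6
  y1, y2, y3, y4, y5 ≥ 0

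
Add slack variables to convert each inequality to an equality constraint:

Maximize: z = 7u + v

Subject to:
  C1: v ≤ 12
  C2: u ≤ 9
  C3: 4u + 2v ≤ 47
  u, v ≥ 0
max z = 7u + v

s.t.
  v + s1 = 12
  u + s2 = 9
  4u + 2v + s3 = 47
  u, v, s1, s2, s3 ≥ 0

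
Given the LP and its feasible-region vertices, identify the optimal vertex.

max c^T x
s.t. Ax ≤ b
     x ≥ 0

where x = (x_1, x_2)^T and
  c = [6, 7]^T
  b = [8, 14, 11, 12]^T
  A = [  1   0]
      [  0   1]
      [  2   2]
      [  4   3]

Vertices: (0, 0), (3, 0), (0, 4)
Evaluating z = 6x_1 + 7x_2 at each vertex:
  (0, 0): z = 0
  (3, 0): z = 18
  (0, 4): z = 28

The largest value is z = 28, attained at (0, 4).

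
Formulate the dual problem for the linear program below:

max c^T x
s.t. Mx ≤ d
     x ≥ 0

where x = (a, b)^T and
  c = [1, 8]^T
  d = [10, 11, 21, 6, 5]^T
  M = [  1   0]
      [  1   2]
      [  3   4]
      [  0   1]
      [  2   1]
Minimize: z = 10y1 + 11y2 + 21y3 + 6y4 + 5y5

Subject to:
  C1: -y1 - y2 - 3y3 - 2y5 ≤ -1
  C2: -2y2 - 4y3 - y4 - y5 ≤ -8
  y1, y2, y3, y4, y5 ≥ 0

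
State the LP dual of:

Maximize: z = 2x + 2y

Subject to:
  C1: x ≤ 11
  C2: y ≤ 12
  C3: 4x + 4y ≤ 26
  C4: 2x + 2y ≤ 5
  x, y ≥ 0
Minimize: z = 11y1 + 12y2 + 26y3 + 5y4

Subject to:
  C1: -y1 - 4y3 - 2y4 ≤ -2
  C2: -y2 - 4y3 - 2y4 ≤ -2
  y1, y2, y3, y4 ≥ 0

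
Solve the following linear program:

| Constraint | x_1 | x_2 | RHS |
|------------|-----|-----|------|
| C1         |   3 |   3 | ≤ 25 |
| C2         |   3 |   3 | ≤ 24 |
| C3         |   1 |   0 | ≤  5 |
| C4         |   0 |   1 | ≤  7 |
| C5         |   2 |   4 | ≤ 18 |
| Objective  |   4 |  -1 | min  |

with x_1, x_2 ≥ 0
x_1 = 0, x_2 = 4.5, z = -4.5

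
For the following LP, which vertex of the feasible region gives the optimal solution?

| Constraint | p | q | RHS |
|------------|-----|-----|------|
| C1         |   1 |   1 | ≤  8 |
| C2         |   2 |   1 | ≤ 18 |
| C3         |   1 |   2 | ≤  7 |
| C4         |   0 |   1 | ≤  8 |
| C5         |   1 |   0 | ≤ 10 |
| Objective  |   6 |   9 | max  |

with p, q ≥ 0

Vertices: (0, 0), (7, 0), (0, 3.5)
(7, 0) with z = 42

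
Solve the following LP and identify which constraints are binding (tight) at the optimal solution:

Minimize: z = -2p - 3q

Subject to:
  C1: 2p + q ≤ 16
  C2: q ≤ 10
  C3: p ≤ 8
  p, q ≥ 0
Optimal: p = 3, q = 10
Binding: C1, C2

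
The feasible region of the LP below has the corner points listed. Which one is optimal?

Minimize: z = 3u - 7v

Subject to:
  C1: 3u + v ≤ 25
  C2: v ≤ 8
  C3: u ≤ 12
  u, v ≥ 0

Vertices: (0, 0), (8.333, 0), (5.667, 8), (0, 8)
Evaluating z = 3u - 7v at each vertex:
  (0, 0): z = 0
  (8.333, 0): z = 25
  (5.667, 8): z = -39
  (0, 8): z = -56

The smallest value is z = -56, attained at (0, 8).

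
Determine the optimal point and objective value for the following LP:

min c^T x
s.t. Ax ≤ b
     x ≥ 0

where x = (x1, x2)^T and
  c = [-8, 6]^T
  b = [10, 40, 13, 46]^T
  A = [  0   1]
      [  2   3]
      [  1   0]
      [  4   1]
x1 = 11.5, x2 = 0, z = -92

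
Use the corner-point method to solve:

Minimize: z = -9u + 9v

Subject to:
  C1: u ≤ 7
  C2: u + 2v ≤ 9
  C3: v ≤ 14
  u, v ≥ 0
u = 7, v = 0, z = -63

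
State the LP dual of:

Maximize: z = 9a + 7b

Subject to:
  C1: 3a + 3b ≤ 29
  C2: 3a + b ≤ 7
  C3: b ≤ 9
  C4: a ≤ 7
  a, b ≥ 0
Minimize: z = 29y1 + 7y2 + 9y3 + 7y4

Subject to:
  C1: -3y1 - 3y2 - y4 ≤ -9
  C2: -3y1 - y2 - y3 ≤ -7
  y1, y2, y3, y4 ≥ 0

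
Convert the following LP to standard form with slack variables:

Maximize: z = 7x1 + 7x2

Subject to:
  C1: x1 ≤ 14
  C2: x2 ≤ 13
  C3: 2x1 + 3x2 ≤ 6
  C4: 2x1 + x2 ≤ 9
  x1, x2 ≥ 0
max z = 7x1 + 7x2

s.t.
  x1 + s1 = 14
  x2 + s2 = 13
  2x1 + 3x2 + s3 = 6
  2x1 + x2 + s4 = 9
  x1, x2, s1, s2, s3, s4 ≥ 0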